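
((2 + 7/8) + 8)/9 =29/24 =1.21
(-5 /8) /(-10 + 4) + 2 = 101 /48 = 2.10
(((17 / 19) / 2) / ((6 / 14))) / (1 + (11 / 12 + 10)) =238 / 2717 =0.09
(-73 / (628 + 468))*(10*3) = -1095 / 548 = -2.00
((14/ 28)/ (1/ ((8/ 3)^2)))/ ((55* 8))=4/ 495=0.01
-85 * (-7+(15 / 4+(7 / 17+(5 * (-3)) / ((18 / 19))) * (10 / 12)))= 24635 / 18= 1368.61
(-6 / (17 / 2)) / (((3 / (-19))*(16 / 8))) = 38 / 17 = 2.24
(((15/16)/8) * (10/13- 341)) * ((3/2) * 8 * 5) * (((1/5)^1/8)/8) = -199035/26624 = -7.48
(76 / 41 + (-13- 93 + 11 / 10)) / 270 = -14083 / 36900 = -0.38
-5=-5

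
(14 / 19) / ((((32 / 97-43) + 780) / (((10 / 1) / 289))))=13580 / 392721811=0.00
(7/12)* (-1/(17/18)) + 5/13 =-103/442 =-0.23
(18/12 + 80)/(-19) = -163/38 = -4.29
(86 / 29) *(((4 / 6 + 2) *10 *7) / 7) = 6880 / 87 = 79.08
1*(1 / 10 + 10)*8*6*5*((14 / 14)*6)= 14544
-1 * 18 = -18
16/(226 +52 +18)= 2/37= 0.05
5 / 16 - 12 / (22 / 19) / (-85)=6499 / 14960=0.43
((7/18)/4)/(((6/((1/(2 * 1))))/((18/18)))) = 7/864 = 0.01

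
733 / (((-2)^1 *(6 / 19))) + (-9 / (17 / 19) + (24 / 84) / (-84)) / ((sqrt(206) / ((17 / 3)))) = -13927 / 12 - 50291 *sqrt(206) / 181692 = -1164.56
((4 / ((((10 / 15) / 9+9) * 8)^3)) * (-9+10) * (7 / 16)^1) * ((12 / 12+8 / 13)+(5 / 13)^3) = 36157671 / 4726397312000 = 0.00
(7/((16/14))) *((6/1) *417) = 15324.75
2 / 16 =0.12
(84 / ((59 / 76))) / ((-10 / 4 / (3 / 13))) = -38304 / 3835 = -9.99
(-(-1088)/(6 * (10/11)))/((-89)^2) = 2992/118815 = 0.03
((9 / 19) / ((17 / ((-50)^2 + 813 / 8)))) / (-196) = -187317 / 506464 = -0.37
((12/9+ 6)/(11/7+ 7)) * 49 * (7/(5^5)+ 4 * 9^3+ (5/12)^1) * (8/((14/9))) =628779.92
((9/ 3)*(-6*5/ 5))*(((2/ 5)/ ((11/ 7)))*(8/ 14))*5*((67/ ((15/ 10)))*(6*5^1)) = -192960/ 11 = -17541.82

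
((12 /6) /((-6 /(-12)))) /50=2 /25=0.08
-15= -15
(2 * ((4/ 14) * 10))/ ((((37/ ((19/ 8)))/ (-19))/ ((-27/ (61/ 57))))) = 2777895/ 15799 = 175.83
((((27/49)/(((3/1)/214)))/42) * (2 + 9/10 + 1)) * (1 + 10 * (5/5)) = 137709/3430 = 40.15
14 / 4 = 7 / 2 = 3.50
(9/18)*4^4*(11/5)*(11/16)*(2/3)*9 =5808/5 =1161.60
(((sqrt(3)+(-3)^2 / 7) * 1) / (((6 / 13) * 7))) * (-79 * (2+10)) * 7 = -2054 * sqrt(3)-18486 / 7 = -6198.49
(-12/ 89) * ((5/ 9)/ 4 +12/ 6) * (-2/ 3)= 154/ 801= 0.19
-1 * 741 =-741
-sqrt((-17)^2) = -17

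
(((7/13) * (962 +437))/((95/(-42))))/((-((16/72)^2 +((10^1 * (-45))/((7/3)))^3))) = -0.00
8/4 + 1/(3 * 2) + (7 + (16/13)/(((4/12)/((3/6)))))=11.01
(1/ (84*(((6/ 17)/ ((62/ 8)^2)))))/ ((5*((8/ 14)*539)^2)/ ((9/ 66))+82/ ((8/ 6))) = 16337/ 28049883456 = 0.00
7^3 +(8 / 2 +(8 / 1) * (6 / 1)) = 395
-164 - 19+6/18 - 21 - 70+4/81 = -22163/81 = -273.62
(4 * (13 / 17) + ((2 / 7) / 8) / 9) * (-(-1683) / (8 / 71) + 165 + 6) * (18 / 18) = 176201909 / 3808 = 46271.51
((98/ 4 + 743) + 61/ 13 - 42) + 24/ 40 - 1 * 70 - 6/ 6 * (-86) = 97083/ 130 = 746.79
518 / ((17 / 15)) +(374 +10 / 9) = 127322 / 153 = 832.17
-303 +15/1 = -288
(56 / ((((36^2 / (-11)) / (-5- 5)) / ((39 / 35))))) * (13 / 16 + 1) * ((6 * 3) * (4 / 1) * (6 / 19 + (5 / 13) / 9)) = 254243 / 1026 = 247.80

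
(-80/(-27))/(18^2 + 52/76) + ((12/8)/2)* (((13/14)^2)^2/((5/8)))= 0.90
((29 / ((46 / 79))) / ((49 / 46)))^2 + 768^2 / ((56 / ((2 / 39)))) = 85091989 / 31213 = 2726.17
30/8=15/4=3.75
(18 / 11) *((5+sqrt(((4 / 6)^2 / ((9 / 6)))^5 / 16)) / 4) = 2.05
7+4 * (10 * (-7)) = -273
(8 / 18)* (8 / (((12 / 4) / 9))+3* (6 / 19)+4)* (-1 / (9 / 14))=-30800 / 1539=-20.01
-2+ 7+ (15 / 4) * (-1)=5 / 4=1.25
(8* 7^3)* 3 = 8232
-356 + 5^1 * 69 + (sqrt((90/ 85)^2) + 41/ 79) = -12654/ 1343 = -9.42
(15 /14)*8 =60 /7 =8.57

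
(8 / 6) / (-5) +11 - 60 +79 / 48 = -11429 / 240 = -47.62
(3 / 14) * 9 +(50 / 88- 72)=-21407 / 308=-69.50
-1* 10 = -10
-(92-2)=-90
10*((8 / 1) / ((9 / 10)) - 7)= 170 / 9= 18.89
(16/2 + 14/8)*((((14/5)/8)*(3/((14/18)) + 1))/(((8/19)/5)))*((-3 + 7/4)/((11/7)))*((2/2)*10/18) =-734825/8448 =-86.98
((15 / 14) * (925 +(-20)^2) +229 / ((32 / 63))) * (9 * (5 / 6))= 6284835 / 448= 14028.65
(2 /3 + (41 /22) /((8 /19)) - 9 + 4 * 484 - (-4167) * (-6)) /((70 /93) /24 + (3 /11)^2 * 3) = -12461071953 /137468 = -90647.07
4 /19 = 0.21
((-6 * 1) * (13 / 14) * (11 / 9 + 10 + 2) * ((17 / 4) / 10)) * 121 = -454597 / 120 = -3788.31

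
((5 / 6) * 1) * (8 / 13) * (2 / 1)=40 / 39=1.03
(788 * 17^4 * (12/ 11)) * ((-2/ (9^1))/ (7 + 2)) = -526516384/ 297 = -1772782.44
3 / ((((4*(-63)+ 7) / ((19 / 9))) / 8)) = -152 / 735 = -0.21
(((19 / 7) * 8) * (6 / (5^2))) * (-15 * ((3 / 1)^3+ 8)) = -2736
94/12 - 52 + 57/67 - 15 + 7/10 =-57904/1005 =-57.62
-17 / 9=-1.89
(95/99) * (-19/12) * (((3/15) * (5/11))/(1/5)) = -9025/13068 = -0.69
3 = 3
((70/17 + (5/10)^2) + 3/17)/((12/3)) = 309/272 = 1.14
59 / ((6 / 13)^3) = 129623 / 216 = 600.11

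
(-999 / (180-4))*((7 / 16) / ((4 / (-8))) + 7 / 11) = 20979 / 15488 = 1.35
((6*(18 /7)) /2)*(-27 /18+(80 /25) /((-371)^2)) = -11.57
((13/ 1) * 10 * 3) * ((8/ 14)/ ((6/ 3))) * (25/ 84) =1625/ 49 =33.16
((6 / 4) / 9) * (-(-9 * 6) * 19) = 171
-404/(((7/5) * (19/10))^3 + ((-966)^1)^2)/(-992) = 1578125/3616052431747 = 0.00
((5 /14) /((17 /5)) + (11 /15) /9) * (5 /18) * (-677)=-4057261 /115668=-35.08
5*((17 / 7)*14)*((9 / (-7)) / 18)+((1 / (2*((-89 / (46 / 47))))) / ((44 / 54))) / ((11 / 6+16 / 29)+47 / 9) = -15532132522 / 1279023361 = -12.14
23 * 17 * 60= 23460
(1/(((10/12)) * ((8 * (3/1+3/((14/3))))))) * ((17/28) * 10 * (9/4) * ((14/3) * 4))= 10.50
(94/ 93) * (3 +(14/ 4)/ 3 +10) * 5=19975/ 279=71.59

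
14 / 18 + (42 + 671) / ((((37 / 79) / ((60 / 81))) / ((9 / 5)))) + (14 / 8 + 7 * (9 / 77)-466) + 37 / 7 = 161275067 / 102564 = 1572.43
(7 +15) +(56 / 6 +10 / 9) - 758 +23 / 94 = -613613 / 846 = -725.31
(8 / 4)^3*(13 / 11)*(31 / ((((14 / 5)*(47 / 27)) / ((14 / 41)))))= 435240 / 21197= 20.53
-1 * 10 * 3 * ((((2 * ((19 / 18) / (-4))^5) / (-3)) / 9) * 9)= -12380495 / 483729408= -0.03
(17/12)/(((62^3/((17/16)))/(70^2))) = 354025/11439744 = 0.03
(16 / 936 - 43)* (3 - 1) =-10058 / 117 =-85.97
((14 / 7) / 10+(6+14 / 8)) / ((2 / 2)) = 159 / 20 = 7.95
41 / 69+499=34472 / 69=499.59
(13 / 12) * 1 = 13 / 12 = 1.08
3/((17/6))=18/17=1.06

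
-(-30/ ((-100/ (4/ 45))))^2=-4/ 5625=-0.00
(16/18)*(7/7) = 8/9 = 0.89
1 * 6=6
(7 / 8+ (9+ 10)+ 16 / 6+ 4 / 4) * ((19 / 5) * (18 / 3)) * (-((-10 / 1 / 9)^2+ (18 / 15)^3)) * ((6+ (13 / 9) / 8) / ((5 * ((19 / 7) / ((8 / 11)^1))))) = -527922101 / 1002375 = -526.67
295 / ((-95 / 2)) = -118 / 19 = -6.21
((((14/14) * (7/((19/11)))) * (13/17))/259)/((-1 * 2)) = -143/23902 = -0.01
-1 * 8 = -8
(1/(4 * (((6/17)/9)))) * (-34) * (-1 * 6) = 1300.50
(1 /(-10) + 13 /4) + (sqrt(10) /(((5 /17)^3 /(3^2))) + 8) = 1129.76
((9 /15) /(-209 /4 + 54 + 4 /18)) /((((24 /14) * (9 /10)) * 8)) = 7 /284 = 0.02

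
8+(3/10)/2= 163/20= 8.15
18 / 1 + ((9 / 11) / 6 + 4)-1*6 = 355 / 22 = 16.14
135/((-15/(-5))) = 45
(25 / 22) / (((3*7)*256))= 25 / 118272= 0.00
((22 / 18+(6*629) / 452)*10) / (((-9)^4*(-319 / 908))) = -88389260 / 2128539303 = -0.04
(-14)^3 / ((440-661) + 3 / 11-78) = 15092 / 1643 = 9.19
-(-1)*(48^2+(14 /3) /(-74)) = 255737 /111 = 2303.94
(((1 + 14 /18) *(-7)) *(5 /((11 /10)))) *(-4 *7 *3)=156800 /33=4751.52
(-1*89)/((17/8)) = -712/17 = -41.88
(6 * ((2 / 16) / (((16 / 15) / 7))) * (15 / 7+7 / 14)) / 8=1665 / 1024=1.63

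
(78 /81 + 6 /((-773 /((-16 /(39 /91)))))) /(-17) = -1538 /20871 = -0.07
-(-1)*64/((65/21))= 1344/65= 20.68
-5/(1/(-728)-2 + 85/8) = -1820/3139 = -0.58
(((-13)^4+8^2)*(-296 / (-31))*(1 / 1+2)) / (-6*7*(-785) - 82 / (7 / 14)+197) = 8473000 / 341031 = 24.85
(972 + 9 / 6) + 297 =2541 / 2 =1270.50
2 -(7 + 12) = -17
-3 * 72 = -216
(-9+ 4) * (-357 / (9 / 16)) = 9520 / 3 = 3173.33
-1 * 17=-17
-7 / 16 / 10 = -7 / 160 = -0.04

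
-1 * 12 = -12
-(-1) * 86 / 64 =43 / 32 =1.34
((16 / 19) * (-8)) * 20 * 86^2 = -18933760 / 19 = -996513.68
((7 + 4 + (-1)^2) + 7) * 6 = 114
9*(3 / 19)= 27 / 19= 1.42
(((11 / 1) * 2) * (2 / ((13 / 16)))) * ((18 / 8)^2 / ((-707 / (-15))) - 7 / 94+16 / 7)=54240780 / 431977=125.56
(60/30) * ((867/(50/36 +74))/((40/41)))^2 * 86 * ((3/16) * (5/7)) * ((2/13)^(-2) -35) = 382894065700389/16499383040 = 23206.57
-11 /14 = -0.79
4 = 4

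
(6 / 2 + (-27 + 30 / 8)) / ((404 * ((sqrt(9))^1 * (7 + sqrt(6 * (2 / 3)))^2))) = -1 / 4848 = -0.00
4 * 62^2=15376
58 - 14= 44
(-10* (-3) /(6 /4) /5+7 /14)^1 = 9 /2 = 4.50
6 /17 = 0.35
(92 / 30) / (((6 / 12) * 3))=92 / 45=2.04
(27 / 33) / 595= 9 / 6545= 0.00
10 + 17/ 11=127/ 11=11.55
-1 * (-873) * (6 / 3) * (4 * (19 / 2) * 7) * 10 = 4644360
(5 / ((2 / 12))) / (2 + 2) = 15 / 2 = 7.50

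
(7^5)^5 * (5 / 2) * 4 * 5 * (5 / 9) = 335267154915991225201750 / 9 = 37251906101776802800194.44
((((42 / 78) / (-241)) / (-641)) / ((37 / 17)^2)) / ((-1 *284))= -0.00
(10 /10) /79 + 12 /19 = 967 /1501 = 0.64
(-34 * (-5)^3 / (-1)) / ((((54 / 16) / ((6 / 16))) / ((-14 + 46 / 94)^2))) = -1713706250 / 19881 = -86198.19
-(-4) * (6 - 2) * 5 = 80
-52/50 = -26/25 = -1.04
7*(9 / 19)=63 / 19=3.32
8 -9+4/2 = 1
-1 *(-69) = 69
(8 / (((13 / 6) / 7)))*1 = 336 / 13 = 25.85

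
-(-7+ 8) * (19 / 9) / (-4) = 0.53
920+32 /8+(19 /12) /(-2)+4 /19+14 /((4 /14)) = 443423 /456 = 972.42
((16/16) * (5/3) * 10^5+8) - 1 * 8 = 166666.67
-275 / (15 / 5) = -275 / 3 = -91.67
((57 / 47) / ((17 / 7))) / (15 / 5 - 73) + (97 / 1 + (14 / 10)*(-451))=-4269913 / 7990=-534.41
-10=-10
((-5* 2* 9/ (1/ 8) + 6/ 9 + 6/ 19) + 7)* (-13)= 527605/ 57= 9256.23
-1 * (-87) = 87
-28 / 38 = -14 / 19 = -0.74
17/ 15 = 1.13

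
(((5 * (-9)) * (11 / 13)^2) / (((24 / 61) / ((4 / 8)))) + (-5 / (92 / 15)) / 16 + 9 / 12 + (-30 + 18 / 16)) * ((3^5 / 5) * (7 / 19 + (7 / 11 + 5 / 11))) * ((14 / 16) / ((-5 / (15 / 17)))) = 5352528305565 / 7070981632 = 756.97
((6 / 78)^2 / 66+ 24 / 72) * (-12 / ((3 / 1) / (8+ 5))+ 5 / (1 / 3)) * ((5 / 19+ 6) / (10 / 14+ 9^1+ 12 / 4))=-114623299 / 18861414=-6.08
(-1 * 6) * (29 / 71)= -174 / 71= -2.45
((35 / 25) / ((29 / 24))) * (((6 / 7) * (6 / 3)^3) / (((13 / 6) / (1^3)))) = 3.67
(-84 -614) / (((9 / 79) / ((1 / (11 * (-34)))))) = 27571 / 1683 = 16.38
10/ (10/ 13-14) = -65/ 86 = -0.76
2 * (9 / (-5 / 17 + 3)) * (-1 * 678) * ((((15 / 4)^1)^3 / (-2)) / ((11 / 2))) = 175051125 / 8096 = 21621.93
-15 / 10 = -3 / 2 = -1.50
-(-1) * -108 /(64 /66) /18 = -99 /16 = -6.19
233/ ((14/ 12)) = 1398/ 7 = 199.71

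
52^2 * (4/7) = 1545.14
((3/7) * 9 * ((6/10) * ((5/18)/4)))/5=9/280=0.03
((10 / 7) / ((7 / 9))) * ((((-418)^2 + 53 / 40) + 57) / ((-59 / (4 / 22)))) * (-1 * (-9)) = -566294733 / 63602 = -8903.73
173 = 173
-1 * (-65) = 65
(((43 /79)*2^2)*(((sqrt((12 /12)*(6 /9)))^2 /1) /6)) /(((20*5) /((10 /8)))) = 43 /14220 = 0.00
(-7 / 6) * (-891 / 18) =231 / 4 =57.75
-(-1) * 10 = 10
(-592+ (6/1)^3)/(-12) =94/3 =31.33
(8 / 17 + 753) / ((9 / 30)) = 128090 / 51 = 2511.57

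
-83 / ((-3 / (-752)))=-62416 / 3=-20805.33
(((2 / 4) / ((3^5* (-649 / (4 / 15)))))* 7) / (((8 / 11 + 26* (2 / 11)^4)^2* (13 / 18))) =-136410197 / 9506370360240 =-0.00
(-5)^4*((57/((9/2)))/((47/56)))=1330000/141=9432.62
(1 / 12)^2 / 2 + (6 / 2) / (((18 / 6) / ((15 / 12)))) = 1.25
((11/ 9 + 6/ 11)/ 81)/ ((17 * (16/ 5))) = 875/ 2181168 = 0.00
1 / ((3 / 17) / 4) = 68 / 3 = 22.67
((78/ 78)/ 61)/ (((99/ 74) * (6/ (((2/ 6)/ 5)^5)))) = 37/ 13757596875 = 0.00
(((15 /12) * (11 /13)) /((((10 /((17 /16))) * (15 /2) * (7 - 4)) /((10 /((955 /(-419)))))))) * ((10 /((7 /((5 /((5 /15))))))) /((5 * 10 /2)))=-78353 /4171440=-0.02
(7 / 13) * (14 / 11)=98 / 143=0.69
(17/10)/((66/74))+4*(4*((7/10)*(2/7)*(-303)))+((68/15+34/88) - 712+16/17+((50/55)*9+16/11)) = -18672287/11220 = -1664.20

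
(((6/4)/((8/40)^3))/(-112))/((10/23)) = -1725/448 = -3.85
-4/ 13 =-0.31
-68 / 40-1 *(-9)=73 / 10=7.30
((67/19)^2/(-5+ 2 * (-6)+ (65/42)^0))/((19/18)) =-40401/54872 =-0.74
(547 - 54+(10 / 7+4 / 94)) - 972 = -157107 / 329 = -477.53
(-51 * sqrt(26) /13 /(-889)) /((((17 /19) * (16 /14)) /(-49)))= -2793 * sqrt(26) /13208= -1.08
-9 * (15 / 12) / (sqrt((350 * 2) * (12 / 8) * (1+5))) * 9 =-27 * sqrt(7) / 56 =-1.28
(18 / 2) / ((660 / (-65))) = -39 / 44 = -0.89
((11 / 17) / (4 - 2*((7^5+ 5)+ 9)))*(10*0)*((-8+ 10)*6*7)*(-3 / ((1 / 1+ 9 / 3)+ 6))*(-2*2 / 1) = 0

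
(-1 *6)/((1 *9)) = -2/3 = -0.67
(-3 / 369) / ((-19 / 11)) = 11 / 2337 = 0.00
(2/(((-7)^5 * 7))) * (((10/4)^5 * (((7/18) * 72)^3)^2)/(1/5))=-4000000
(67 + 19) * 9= 774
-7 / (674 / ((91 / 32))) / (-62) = 637 / 1337216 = 0.00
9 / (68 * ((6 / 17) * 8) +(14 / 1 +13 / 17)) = 153 / 3515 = 0.04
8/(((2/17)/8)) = 544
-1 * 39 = -39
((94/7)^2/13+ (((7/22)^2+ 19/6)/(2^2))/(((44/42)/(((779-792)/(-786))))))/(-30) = -296080582247/639751432320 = -0.46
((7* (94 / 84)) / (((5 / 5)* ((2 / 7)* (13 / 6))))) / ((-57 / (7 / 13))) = -2303 / 19266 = -0.12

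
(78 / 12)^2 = 169 / 4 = 42.25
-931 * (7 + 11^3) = -1245678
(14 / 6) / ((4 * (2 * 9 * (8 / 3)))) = 0.01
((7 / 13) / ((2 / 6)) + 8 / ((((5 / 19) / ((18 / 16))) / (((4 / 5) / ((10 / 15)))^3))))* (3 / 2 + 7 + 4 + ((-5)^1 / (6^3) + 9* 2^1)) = 1082449273 / 585000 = 1850.34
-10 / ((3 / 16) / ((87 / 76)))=-1160 / 19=-61.05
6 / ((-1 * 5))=-6 / 5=-1.20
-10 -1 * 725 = -735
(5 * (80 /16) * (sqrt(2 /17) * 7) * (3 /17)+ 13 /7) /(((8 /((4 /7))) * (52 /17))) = 0.29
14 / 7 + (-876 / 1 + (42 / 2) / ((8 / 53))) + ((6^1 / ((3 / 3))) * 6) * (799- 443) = 96649 / 8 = 12081.12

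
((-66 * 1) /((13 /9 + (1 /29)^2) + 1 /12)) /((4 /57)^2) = -811525473 /92582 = -8765.48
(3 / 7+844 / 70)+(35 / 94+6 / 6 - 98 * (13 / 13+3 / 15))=-341311 / 3290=-103.74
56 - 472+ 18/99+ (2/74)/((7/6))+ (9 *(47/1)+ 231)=678646/2849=238.20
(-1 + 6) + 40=45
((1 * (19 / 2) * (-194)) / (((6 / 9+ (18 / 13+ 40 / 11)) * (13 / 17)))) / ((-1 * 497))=1033923 / 1212680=0.85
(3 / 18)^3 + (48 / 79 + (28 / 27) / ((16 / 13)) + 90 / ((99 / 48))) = 2821265 / 62568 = 45.09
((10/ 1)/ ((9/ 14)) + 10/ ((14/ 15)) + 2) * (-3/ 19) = -1781/ 399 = -4.46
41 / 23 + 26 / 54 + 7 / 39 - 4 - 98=-803719 / 8073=-99.56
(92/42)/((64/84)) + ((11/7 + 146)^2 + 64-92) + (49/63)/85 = 6523052939/299880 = 21752.21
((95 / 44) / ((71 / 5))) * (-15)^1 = -7125 / 3124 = -2.28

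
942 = 942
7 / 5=1.40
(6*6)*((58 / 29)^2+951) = 34380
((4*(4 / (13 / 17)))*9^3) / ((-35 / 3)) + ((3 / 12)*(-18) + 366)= -860763 / 910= -945.89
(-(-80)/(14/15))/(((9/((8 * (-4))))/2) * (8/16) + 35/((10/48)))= 5120/10031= 0.51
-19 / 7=-2.71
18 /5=3.60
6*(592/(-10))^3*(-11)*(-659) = -1127988009984/125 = -9023904079.87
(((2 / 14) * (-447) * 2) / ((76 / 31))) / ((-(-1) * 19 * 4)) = -13857 / 20216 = -0.69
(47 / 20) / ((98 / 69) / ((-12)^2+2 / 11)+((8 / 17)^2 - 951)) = -743221011 / 300694158080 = -0.00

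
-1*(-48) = 48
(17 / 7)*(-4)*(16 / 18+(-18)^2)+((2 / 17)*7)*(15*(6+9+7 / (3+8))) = -34906024 / 11781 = -2962.91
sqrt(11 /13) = sqrt(143) /13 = 0.92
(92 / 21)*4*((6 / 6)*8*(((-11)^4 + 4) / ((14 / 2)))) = 43114880 / 147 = 293298.50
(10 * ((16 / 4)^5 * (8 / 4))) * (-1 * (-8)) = 163840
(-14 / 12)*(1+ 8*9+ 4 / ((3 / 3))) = -539 / 6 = -89.83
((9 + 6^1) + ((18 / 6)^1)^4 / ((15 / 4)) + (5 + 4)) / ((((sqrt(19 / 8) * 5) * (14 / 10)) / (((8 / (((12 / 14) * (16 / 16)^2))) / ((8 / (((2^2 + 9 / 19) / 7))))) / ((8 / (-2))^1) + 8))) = 509 * sqrt(38) / 95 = 33.03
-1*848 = -848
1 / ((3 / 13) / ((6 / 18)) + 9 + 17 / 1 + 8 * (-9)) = -0.02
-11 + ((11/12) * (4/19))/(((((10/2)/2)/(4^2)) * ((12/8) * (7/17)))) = -53867/5985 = -9.00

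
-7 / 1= -7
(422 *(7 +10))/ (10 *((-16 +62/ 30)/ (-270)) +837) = 1452735/ 169597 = 8.57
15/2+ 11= 37/2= 18.50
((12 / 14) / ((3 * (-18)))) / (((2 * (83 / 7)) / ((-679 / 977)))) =679 / 1459638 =0.00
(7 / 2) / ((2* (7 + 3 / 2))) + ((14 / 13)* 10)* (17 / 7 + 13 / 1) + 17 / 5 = 375169 / 2210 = 169.76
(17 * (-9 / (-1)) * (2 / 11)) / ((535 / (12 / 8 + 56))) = 3519 / 1177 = 2.99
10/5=2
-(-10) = 10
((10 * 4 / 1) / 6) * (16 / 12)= 80 / 9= 8.89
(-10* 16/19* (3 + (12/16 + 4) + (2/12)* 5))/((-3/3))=4120/57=72.28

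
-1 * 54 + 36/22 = -576/11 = -52.36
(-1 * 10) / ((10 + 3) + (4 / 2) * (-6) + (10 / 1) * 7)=-10 / 71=-0.14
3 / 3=1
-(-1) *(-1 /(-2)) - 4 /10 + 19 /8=99 /40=2.48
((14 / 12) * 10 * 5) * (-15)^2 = 13125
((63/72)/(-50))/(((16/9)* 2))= -63/12800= -0.00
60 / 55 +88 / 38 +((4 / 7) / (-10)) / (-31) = 772938 / 226765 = 3.41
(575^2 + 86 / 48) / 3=7935043 / 72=110208.93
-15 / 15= -1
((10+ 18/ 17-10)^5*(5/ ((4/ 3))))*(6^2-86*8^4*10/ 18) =-1386435877920/ 1419857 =-976461.63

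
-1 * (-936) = 936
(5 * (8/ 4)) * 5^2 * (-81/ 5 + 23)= 1700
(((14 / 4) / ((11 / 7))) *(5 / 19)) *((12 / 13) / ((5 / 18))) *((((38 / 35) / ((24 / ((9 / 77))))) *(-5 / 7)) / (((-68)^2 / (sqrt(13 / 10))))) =-81 *sqrt(130) / 509148640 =-0.00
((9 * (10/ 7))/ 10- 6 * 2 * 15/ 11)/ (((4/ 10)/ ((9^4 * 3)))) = -114259815/ 154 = -741946.85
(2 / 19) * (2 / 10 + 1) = 0.13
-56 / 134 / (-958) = 14 / 32093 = 0.00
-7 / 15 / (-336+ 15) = 7 / 4815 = 0.00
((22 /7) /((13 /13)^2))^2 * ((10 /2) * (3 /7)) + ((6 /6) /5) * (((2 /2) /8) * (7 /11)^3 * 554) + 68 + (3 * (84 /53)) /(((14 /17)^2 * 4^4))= 2872972794471 /30971198720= 92.76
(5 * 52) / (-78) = -10 / 3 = -3.33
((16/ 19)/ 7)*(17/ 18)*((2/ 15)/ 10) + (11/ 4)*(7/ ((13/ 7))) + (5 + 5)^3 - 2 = 4707359197/ 4668300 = 1008.37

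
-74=-74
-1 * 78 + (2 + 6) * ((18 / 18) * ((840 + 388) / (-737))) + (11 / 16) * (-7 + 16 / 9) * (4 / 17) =-92.17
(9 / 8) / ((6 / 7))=21 / 16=1.31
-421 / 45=-9.36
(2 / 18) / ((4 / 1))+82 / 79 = 3031 / 2844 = 1.07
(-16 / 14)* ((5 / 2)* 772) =-15440 / 7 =-2205.71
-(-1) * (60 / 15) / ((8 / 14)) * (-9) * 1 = -63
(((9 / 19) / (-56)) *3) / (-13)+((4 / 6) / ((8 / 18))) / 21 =0.07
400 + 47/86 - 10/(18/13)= 393.32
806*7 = 5642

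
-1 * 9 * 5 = -45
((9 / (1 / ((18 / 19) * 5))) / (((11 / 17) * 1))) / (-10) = -1377 / 209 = -6.59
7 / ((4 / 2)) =7 / 2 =3.50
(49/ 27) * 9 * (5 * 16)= 3920/ 3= 1306.67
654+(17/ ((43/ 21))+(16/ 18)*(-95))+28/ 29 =6496135/ 11223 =578.82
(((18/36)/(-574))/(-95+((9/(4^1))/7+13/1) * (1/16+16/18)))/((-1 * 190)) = -72/1292902405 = -0.00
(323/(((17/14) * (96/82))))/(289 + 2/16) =5453/6939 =0.79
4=4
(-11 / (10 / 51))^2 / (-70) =-314721 / 7000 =-44.96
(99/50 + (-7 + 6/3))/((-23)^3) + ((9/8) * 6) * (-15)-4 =-128057373/1216700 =-105.25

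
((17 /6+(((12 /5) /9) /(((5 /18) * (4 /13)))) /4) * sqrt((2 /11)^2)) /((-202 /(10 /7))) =-542 /116655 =-0.00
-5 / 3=-1.67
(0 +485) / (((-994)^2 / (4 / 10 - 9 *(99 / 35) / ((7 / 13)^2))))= -14539621 / 338896348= -0.04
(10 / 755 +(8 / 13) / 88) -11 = -237086 / 21593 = -10.98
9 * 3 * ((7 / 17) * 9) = 100.06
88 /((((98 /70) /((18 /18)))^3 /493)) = 5423000 /343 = 15810.50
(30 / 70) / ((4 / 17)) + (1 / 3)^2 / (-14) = 457 / 252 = 1.81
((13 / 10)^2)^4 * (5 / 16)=815730721 / 320000000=2.55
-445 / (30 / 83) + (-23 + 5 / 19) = -142945 / 114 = -1253.90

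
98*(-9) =-882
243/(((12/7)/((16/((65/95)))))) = 43092/13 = 3314.77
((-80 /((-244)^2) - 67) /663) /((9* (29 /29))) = -83104 /7401069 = -0.01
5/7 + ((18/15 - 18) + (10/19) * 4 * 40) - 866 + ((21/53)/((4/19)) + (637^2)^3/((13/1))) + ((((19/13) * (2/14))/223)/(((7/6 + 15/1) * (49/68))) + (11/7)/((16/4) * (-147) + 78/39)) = 2925057433952954501480779919451/569168892781580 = 5139173048720097.00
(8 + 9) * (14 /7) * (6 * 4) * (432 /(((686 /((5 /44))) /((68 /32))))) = 468180 /3773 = 124.09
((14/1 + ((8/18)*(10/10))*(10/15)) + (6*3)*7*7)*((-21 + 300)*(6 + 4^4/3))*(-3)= -68518266.67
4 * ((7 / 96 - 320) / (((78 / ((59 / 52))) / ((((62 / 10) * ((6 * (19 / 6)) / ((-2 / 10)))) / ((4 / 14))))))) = 7471152241 / 194688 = 38375.00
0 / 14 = 0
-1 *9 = -9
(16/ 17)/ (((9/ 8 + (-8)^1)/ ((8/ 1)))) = -1024/ 935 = -1.10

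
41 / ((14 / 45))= 1845 / 14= 131.79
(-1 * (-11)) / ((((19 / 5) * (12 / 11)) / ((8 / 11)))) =110 / 57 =1.93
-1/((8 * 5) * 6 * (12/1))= -1/2880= -0.00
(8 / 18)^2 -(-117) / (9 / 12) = 12652 / 81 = 156.20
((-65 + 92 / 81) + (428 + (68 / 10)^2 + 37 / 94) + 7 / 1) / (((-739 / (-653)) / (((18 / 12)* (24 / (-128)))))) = -103.82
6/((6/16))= 16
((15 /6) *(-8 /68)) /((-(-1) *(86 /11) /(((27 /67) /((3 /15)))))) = -7425 /97954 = -0.08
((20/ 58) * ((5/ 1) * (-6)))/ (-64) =75/ 464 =0.16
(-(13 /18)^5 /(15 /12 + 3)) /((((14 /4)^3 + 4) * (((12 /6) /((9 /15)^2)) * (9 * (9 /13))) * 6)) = -4826809 /1016380912500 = -0.00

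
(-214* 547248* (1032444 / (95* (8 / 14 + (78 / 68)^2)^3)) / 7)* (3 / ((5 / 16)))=-259704359368.04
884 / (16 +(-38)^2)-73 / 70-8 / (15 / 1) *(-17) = 132287 / 15330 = 8.63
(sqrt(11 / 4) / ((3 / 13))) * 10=65 * sqrt(11) / 3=71.86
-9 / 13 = -0.69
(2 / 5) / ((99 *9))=2 / 4455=0.00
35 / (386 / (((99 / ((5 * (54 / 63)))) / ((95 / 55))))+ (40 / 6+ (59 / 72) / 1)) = 2134440 / 2216693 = 0.96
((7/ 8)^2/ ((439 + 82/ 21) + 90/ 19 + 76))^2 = 382241601/ 178802681810944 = 0.00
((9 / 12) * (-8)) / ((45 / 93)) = -62 / 5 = -12.40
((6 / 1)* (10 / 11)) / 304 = 15 / 836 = 0.02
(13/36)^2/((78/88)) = 143/972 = 0.15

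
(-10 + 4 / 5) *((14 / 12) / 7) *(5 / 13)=-23 / 39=-0.59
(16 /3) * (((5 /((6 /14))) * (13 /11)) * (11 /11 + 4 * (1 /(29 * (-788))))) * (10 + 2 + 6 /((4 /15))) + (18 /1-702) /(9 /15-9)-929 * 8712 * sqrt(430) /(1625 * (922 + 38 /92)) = 1151640670 /439901-372298608 * sqrt(430) /68950375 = 2505.99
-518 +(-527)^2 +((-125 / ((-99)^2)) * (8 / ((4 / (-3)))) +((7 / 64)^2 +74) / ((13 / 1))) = 48224966361427 / 173961216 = 277216.77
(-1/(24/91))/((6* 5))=-91/720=-0.13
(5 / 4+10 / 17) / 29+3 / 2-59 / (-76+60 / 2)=129083 / 45356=2.85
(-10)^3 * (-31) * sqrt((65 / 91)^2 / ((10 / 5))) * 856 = 66340000 * sqrt(2) / 7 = 13402703.96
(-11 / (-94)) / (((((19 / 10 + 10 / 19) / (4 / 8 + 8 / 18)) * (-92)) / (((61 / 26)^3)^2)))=-915259450523165 / 11084068564388352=-0.08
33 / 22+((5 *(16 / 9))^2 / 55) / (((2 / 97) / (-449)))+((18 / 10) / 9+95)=-277877603 / 8910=-31187.16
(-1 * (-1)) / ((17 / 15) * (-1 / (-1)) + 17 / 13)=195 / 476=0.41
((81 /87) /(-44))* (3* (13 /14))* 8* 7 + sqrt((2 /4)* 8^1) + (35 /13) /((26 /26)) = 5770 /4147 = 1.39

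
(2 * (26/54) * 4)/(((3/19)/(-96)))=-63232/27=-2341.93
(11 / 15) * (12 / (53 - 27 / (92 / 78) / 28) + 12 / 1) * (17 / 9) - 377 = -120999707 / 336055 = -360.06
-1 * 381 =-381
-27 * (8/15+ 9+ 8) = -2367/5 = -473.40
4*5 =20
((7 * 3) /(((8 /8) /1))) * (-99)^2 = 205821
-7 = -7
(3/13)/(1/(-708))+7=-2033/13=-156.38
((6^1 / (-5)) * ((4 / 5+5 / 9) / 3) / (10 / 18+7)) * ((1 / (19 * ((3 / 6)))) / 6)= -61 / 48450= -0.00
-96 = -96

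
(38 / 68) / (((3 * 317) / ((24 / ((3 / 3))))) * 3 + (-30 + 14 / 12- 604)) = -228 / 209695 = -0.00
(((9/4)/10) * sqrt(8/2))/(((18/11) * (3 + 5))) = 11/320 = 0.03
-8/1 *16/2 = -64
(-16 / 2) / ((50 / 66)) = -264 / 25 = -10.56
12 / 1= 12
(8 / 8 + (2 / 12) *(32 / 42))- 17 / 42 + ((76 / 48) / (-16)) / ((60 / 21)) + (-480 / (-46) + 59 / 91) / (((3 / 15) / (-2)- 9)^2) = 0.82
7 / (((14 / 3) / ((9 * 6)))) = 81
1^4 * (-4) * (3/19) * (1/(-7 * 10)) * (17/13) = 102/8645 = 0.01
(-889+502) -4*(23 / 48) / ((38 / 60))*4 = -7583 / 19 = -399.11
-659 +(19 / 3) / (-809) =-1599412 / 2427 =-659.01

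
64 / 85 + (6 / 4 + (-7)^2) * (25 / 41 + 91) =16125254 / 3485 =4627.05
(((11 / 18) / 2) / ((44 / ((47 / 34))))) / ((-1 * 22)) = -47 / 107712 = -0.00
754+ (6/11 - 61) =7629/11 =693.55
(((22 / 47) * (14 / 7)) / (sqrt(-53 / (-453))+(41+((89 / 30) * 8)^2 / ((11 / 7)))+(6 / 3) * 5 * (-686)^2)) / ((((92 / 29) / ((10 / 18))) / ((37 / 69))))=28545151277416992625 / 1528172304842772574715918256- 4463009375 * sqrt(24009) / 509390768280924191571972752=0.00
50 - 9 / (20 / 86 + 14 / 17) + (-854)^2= 563063973 / 772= 729357.48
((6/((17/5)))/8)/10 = 3/136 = 0.02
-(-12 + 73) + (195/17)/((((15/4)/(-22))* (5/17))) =-1449/5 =-289.80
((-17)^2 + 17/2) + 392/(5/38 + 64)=1479807/4874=303.61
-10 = -10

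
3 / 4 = 0.75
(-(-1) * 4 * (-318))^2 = 1617984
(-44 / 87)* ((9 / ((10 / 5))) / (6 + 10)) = -33 / 232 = -0.14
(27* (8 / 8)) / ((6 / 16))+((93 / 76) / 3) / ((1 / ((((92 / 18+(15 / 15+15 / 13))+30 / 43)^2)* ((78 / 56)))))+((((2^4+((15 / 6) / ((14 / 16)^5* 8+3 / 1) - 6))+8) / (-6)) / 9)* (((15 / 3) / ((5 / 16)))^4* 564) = -6309396132351794899 / 502277849073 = -12561565.56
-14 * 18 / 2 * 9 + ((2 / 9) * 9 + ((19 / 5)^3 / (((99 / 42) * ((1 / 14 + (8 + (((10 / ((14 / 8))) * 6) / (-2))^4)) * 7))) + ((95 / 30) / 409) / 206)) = -108784040676739839479 / 96098982322161500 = -1132.00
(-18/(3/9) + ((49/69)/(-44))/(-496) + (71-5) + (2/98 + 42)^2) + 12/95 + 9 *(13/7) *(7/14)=613520183750447/343478224320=1786.20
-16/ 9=-1.78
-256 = -256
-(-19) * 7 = 133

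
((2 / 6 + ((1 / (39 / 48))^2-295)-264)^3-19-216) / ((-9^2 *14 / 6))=22539550689249281 / 24631206327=915081.07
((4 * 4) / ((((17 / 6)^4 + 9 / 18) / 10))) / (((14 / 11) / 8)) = 9123840 / 589183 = 15.49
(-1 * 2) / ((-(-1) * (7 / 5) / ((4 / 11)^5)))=-10240 / 1127357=-0.01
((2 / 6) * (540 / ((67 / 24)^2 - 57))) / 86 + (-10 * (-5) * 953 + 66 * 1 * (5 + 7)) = 59038587218 / 1218749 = 48441.96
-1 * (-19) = 19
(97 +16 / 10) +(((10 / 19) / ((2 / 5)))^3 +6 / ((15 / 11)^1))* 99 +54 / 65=339082318 / 445835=760.56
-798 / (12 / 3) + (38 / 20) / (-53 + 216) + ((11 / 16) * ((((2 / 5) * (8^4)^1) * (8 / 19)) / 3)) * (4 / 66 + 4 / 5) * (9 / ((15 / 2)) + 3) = 431961337 / 1161375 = 371.94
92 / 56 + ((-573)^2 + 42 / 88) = 101125985 / 308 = 328331.12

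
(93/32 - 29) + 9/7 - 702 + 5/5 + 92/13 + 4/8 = -2091489/2912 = -718.23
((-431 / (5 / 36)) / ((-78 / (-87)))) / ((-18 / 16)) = 199984 / 65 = 3076.68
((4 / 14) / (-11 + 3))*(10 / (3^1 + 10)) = -5 / 182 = -0.03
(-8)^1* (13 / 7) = -14.86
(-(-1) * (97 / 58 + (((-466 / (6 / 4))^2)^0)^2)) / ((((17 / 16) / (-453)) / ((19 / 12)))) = -889390 / 493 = -1804.04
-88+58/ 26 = -1115/ 13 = -85.77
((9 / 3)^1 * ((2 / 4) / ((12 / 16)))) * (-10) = -20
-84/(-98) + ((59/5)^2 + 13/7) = 24842/175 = 141.95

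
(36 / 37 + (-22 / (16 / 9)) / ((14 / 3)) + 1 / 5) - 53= -1128801 / 20720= -54.48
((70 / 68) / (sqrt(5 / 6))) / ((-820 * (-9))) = 7 * sqrt(30) / 250920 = 0.00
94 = 94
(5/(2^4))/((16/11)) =55/256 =0.21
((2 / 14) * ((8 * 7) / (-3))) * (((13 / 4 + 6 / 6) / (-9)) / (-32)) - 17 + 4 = -5633 / 432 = -13.04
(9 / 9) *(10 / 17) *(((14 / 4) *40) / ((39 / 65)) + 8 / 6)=7040 / 51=138.04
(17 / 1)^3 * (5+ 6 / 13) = 348823 / 13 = 26832.54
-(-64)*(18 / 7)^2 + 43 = 466.18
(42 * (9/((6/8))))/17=504/17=29.65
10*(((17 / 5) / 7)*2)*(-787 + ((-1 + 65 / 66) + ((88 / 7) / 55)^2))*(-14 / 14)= 2163282334 / 282975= 7644.78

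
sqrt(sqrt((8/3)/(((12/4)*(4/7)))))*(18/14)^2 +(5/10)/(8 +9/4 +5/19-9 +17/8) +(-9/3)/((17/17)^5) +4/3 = -2537/1659 +27*14^(1/4)*sqrt(3)/49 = 0.32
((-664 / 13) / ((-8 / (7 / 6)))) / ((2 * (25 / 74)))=21497 / 1950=11.02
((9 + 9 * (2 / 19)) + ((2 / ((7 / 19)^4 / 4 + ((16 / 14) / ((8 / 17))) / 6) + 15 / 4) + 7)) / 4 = 8713078483 / 1362325840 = 6.40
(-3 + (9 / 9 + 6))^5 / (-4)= -256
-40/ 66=-20/ 33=-0.61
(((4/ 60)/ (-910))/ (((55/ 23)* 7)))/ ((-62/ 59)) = 1357/ 325825500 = 0.00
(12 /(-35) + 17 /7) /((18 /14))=73 /45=1.62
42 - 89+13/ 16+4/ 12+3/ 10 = -10933/ 240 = -45.55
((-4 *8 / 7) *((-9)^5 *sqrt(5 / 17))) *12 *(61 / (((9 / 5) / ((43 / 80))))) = 413028072 *sqrt(85) / 119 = 31999417.41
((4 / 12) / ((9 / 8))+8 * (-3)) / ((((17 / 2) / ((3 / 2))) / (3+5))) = -5120 / 153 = -33.46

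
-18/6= -3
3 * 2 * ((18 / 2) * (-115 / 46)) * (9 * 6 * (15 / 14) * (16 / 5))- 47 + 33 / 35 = -876412 / 35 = -25040.34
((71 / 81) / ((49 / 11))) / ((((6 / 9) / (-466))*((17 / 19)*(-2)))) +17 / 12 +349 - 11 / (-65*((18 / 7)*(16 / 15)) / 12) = 1001168141 / 2339064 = 428.02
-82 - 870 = -952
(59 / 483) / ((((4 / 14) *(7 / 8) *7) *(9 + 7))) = 59 / 13524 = 0.00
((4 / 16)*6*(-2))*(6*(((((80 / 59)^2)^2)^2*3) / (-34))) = 45298483200000000 / 2496117439273457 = 18.15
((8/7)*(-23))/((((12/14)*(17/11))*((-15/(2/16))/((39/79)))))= 3289/40290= 0.08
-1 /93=-0.01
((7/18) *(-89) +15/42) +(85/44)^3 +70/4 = -51221837/5366592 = -9.54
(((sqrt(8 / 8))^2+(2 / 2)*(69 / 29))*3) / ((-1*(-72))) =49 / 348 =0.14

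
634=634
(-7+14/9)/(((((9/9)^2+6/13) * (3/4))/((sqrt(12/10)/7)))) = -364 * sqrt(30)/2565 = -0.78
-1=-1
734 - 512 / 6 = 1946 / 3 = 648.67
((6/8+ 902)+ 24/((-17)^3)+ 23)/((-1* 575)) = -18192743/11299900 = -1.61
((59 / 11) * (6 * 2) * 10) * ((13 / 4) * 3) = 69030 / 11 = 6275.45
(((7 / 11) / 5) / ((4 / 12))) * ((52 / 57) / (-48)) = -91 / 12540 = -0.01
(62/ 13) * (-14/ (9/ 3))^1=-868/ 39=-22.26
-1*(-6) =6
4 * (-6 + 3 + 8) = 20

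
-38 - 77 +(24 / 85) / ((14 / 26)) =-68113 / 595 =-114.48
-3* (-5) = 15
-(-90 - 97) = 187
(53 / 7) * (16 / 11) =848 / 77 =11.01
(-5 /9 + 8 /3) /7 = 19 /63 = 0.30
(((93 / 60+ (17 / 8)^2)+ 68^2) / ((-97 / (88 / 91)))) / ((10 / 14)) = -16297831 / 252200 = -64.62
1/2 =0.50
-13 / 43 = -0.30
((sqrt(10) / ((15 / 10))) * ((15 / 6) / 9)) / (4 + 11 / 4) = 0.09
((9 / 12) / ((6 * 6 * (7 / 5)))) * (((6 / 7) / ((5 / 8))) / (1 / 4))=0.08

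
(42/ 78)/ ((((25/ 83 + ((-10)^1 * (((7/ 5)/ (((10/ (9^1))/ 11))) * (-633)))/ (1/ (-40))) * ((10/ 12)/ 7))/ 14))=-341628/ 18932952415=-0.00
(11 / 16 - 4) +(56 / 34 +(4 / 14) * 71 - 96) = -147331 / 1904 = -77.38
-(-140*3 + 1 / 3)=1259 / 3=419.67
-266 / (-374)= 133 / 187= 0.71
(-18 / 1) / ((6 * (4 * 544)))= -3 / 2176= -0.00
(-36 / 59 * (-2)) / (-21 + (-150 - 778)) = -72 / 55991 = -0.00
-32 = -32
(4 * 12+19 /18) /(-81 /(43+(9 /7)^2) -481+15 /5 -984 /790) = -381570790 /3741844779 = -0.10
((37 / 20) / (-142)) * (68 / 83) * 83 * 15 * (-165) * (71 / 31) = 311355 / 62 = 5021.85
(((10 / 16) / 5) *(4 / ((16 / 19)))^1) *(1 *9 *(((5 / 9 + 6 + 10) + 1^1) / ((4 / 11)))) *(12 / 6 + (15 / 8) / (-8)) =1865743 / 4096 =455.50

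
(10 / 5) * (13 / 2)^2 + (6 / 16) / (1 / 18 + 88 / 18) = 30109 / 356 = 84.58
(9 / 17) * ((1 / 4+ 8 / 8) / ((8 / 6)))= 135 / 272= 0.50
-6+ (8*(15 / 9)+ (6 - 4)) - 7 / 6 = 49 / 6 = 8.17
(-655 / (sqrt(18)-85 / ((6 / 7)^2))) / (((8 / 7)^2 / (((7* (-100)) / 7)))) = -30077026875 / 69295588-194977125* sqrt(2) / 17323897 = -449.96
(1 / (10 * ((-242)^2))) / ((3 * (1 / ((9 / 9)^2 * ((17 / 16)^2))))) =289 / 449771520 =0.00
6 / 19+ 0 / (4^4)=6 / 19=0.32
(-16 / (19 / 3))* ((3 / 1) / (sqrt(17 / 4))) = -288* sqrt(17) / 323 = -3.68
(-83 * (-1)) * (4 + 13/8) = 3735/8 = 466.88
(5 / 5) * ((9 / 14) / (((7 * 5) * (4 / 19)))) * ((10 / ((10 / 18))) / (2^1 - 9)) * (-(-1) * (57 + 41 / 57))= -12.95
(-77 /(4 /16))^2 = 94864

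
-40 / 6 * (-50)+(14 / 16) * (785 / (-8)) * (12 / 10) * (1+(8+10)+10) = -254839 / 96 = -2654.57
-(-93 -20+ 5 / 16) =1803 / 16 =112.69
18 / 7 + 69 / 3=179 / 7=25.57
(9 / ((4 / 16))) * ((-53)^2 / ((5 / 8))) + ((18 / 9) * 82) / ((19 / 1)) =15371668 / 95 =161807.03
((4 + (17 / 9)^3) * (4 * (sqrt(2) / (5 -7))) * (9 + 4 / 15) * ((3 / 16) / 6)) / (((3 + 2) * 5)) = -1088231 * sqrt(2) / 4374000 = -0.35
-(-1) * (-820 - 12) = -832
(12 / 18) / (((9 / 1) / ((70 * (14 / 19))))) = 1960 / 513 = 3.82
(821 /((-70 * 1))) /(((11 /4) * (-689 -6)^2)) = -1642 /185964625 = -0.00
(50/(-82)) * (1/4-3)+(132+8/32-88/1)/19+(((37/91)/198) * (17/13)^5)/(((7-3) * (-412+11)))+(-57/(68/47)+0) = -5029333604870582165/142106547104049528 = -35.39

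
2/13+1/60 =133/780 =0.17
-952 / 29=-32.83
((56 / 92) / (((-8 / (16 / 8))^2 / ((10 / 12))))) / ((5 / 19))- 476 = -525371 / 1104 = -475.88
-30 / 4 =-15 / 2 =-7.50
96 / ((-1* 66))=-16 / 11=-1.45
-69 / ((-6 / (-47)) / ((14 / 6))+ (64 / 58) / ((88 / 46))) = -7241619 / 66278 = -109.26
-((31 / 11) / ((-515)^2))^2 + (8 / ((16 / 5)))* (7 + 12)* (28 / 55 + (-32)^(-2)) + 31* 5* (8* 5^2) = 540810637099005396247 / 17431880449280000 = 31024.23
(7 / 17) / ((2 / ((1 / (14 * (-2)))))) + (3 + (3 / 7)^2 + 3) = 41159 / 6664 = 6.18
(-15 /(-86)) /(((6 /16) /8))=160 /43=3.72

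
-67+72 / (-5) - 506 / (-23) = -297 / 5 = -59.40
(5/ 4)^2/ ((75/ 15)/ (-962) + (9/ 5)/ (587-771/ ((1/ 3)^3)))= -608164375/ 2057632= -295.57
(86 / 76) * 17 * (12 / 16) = 2193 / 152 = 14.43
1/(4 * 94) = 1/376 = 0.00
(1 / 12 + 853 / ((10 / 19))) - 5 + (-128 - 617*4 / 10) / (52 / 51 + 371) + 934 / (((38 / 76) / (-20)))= -35745.22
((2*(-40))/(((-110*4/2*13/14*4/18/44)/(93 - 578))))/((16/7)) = -213885/13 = -16452.69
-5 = -5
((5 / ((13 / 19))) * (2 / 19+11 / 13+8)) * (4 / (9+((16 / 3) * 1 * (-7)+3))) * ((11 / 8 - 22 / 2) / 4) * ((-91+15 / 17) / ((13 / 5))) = -4890345075 / 5677048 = -861.42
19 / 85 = 0.22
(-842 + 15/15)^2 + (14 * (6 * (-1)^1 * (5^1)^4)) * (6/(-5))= 770281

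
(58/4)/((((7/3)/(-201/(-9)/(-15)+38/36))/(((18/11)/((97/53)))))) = -2.41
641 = 641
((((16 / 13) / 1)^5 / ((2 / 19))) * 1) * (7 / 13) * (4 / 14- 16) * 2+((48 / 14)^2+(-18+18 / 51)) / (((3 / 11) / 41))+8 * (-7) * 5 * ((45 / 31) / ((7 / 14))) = -268317360729764 / 124642688807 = -2152.69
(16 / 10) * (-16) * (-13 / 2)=832 / 5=166.40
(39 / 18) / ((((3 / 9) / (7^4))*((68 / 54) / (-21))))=-17697771 / 68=-260261.34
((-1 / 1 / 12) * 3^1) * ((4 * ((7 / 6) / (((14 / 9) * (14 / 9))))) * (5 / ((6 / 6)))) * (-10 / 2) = 675 / 56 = 12.05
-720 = -720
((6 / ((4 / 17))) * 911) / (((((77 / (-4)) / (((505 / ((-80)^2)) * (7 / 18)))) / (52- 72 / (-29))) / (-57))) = 2347844687 / 20416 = 115000.23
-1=-1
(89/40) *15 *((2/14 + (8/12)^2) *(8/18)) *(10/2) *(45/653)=82325/27426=3.00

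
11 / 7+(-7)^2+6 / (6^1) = 361 / 7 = 51.57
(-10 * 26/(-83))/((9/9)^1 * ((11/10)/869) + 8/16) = 51350/8217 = 6.25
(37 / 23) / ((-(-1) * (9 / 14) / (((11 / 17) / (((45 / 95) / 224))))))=24250688 / 31671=765.71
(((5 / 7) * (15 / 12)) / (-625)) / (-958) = 0.00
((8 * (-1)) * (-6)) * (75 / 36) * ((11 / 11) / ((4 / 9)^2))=2025 / 4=506.25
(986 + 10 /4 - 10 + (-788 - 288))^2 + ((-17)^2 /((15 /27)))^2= 28011429 /100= 280114.29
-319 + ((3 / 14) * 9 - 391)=-708.07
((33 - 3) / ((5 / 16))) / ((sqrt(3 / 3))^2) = 96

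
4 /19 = 0.21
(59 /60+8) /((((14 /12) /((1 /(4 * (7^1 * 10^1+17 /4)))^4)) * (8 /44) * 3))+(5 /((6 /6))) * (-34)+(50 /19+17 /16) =-48765533685623 /293227886160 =-166.31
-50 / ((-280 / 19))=95 / 28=3.39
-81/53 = -1.53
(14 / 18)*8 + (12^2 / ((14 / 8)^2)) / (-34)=36280 / 7497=4.84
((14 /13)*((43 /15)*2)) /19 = 1204 /3705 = 0.32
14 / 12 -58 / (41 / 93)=-32077 / 246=-130.39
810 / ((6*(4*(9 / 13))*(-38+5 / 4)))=-65 / 49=-1.33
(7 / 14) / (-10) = -1 / 20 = -0.05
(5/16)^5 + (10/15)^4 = 17030341/84934656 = 0.20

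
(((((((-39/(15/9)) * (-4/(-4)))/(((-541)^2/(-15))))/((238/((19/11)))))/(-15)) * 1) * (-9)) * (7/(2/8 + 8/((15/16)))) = 120042/28843419869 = 0.00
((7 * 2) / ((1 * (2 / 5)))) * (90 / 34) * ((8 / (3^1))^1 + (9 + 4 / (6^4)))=661675 / 612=1081.17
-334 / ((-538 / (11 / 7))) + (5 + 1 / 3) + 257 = 1487432 / 5649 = 263.31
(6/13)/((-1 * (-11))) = 6/143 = 0.04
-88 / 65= -1.35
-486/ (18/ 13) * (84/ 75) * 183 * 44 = -79135056/ 25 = -3165402.24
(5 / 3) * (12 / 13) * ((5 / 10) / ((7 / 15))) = 150 / 91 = 1.65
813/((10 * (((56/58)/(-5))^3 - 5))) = -165235475/10176718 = -16.24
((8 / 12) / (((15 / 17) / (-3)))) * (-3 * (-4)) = -136 / 5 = -27.20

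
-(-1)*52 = 52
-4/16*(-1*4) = 1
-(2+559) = -561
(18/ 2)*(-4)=-36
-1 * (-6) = 6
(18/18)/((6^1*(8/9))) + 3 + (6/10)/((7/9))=2217/560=3.96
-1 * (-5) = 5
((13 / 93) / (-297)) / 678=-13 / 18727038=-0.00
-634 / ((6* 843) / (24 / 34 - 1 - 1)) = 6974 / 42993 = 0.16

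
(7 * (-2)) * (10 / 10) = -14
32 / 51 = 0.63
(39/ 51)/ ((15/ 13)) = 169/ 255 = 0.66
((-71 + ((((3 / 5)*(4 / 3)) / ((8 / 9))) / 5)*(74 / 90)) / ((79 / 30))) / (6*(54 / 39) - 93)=0.32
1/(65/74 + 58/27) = 1998/6047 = 0.33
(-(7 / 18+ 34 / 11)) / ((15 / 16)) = -5512 / 1485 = -3.71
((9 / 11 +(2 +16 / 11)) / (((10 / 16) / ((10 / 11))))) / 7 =0.89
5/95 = 1/19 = 0.05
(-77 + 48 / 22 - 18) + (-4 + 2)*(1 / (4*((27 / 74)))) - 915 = -299729 / 297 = -1009.19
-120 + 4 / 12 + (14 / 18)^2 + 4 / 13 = -125048 / 1053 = -118.75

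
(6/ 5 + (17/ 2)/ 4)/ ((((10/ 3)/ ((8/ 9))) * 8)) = 133/ 1200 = 0.11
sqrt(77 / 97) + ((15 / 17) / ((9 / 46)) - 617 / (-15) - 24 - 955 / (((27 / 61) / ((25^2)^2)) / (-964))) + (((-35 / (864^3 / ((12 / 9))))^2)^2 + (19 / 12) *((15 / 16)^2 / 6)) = sqrt(7469) / 97 + 3781250070258038350498639591806025972742597791333 / 4654026898643834453058772615204700160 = 812468460670.91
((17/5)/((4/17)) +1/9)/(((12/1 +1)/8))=5242/585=8.96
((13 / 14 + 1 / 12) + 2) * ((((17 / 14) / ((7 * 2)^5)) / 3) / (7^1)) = 0.00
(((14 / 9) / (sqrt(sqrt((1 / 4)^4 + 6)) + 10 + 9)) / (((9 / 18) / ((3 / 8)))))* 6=-161728* 1537^(1 / 4) / 33360639 - 28* 1537^(3 / 4) / 33360639 + 2128* sqrt(1537) / 33360639 + 12291328 / 33360639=0.34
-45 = -45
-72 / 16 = -9 / 2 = -4.50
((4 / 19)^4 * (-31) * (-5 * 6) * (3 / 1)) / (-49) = -714240 / 6385729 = -0.11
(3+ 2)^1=5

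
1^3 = 1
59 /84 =0.70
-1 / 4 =-0.25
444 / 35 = 12.69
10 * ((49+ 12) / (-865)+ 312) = 3119.29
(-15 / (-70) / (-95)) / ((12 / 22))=-11 / 2660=-0.00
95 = 95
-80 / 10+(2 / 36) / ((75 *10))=-107999 / 13500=-8.00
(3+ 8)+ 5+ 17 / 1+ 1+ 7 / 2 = 75 / 2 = 37.50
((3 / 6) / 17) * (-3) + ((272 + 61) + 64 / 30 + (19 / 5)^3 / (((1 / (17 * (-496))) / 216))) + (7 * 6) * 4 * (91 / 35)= -1274212817791 / 12750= -99938260.22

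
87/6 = 29/2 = 14.50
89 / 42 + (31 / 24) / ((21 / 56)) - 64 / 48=533 / 126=4.23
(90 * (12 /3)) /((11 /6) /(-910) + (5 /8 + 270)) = 3931200 /2955203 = 1.33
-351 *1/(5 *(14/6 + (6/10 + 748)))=-0.09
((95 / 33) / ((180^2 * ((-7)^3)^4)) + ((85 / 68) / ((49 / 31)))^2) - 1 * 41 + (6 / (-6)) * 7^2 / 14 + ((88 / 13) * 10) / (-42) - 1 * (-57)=55377395421139409 / 4809708889475490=11.51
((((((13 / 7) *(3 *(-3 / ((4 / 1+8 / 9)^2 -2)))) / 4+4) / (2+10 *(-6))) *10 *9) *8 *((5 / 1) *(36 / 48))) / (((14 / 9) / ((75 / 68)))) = -86209261875 / 685672288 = -125.73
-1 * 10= -10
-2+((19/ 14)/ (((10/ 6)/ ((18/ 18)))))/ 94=-13103/ 6580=-1.99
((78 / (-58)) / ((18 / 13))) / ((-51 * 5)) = 169 / 44370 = 0.00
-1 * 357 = -357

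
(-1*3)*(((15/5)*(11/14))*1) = -99/14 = -7.07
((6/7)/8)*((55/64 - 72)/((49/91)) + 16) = -156063/12544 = -12.44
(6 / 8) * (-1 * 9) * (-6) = 81 / 2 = 40.50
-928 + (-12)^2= -784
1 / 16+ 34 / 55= 599 / 880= 0.68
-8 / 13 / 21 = -8 / 273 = -0.03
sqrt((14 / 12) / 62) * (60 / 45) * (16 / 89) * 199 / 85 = 6368 * sqrt(651) / 2110635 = 0.08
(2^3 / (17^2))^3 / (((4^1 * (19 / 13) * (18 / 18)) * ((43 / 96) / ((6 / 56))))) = 119808 / 138042757111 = 0.00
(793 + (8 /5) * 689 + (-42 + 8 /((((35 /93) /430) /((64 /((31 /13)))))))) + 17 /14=17302303 /70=247175.76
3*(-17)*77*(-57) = 223839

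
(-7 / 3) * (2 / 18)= -7 / 27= -0.26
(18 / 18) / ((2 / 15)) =15 / 2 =7.50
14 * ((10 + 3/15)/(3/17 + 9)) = 2023/130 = 15.56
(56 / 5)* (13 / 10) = 14.56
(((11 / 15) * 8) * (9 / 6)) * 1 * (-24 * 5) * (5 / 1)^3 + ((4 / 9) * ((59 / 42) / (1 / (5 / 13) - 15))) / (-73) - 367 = -56614292174 / 427707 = -132367.00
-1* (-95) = 95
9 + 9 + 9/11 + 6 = 273/11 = 24.82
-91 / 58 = -1.57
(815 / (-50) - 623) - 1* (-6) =-6333 / 10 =-633.30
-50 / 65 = -10 / 13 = -0.77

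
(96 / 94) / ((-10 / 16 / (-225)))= 17280 / 47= 367.66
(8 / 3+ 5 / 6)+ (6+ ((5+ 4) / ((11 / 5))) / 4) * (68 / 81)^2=406535 / 48114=8.45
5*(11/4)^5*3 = 2415765/1024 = 2359.15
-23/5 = -4.60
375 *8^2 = 24000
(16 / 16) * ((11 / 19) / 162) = 11 / 3078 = 0.00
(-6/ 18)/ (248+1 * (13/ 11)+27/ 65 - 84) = -715/ 355206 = -0.00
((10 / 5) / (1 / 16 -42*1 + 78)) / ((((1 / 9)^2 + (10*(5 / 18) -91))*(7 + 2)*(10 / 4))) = -576 / 20613325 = -0.00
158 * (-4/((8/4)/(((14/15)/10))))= -2212/75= -29.49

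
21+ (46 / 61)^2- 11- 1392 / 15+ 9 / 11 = -16661609 / 204655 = -81.41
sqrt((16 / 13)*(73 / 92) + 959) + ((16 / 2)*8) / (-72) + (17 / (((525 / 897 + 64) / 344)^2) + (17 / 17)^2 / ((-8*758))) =sqrt(85822867) / 299 + 362864753689973 / 753784956048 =512.37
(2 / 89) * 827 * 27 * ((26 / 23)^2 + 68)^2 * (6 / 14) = 179937251162496 / 174340943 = 1032099.79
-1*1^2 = -1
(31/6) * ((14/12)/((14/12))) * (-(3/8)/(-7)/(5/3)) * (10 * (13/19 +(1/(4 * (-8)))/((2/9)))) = 61473/68096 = 0.90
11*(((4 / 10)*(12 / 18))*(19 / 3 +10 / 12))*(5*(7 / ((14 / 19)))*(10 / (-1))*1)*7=-629090 / 9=-69898.89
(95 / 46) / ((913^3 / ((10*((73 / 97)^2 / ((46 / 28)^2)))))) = 496129900 / 87124301485757591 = 0.00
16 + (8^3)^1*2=1040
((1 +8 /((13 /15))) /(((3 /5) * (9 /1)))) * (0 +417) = 92435 /117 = 790.04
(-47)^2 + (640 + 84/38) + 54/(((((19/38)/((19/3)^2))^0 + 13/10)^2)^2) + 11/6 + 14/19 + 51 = 92729507945/31901874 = 2906.71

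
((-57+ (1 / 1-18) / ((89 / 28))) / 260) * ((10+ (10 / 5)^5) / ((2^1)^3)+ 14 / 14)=-27745 / 18512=-1.50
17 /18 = 0.94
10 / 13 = 0.77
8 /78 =4 /39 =0.10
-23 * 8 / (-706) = 92 / 353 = 0.26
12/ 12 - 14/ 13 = -1/ 13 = -0.08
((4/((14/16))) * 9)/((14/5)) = 14.69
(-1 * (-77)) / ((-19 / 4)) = -308 / 19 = -16.21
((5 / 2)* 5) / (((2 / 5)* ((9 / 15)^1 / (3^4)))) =16875 / 4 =4218.75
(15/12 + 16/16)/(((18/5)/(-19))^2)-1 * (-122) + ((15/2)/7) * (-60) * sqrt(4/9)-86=56263/1008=55.82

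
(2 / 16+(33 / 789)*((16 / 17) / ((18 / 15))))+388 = 41650885 / 107304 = 388.16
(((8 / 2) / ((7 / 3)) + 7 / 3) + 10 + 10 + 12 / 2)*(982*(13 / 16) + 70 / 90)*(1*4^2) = 72568786 / 189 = 383961.83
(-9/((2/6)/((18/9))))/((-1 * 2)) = 27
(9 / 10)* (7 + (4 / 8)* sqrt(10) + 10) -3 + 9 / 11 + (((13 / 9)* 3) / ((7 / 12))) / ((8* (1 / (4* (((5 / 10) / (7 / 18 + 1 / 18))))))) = 9* sqrt(10) / 20 + 26637 / 1540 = 18.72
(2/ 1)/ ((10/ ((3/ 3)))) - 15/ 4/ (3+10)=-23/ 260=-0.09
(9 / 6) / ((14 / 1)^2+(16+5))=3 / 434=0.01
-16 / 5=-3.20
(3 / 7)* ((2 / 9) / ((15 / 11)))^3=10648 / 5740875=0.00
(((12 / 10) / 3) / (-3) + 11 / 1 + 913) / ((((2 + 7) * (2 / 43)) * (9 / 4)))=1191788 / 1215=980.90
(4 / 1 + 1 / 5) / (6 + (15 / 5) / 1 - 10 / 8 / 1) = 84 / 155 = 0.54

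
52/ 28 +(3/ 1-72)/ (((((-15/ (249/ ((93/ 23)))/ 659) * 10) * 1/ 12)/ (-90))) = -21874641013/ 1085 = -20160959.46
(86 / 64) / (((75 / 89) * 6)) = 3827 / 14400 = 0.27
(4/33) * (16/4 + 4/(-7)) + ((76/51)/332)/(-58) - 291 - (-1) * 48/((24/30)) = -4359102533/18904578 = -230.58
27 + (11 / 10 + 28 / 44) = 3161 / 110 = 28.74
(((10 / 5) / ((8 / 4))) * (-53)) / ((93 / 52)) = -2756 / 93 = -29.63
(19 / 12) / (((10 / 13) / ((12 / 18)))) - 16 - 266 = -50513 / 180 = -280.63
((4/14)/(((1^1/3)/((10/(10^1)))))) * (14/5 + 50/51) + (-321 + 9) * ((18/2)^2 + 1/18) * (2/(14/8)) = -7369208/255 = -28898.85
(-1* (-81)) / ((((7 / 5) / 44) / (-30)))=-534600 / 7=-76371.43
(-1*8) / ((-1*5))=8 / 5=1.60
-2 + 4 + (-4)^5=-1022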